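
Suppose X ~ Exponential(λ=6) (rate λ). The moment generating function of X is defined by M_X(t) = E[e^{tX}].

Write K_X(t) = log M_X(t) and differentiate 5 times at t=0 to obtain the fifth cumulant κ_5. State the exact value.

κ_5 = D^5[K](0) = 1/324

M_X(t) = 6/(6 - t)
K_X(t) = log M_X(t) = -log(6 - t) + log(6)
D^5[K](t) = -24/(t^5 - 30*t^4 + 360*t^3 - 2160*t^2 + 6480*t - 7776)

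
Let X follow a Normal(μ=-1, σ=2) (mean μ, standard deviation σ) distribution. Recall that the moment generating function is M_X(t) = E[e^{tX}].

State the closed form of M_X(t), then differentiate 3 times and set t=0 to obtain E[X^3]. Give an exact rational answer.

M_X(t) = e^(2*t^2 - t)
D^3[M](t) = (64*t^3*e^(2*t^2) - 48*t^2*e^(2*t^2) + 60*t*e^(2*t^2) - 13*e^(2*t^2))*e^(-t)

E[X^3] = D^3[M](0) = -13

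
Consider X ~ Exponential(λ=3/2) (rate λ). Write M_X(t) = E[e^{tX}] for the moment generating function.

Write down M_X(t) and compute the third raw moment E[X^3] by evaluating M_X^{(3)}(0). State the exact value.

M_X(t) = 3/(2*(3/2 - t))
M^(3)(t) = 144/(16*t^4 - 96*t^3 + 216*t^2 - 216*t + 81)

E[X^3] = M^(3)(0) = 16/9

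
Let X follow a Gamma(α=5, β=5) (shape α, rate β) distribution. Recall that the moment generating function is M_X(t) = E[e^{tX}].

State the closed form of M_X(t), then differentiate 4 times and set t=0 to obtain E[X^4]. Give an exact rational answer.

M_X(t) = 3125/(5 - t)^5
M′(t) = 15625/(t^6 - 30*t^5 + 375*t^4 - 2500*t^3 + 9375*t^2 - 18750*t + 15625)
M′′(t) = -93750/(t^7 - 35*t^6 + 525*t^5 - 4375*t^4 + 21875*t^3 - 65625*t^2 + 109375*t - 78125)
M′′′(t) = 656250/(t^8 - 40*t^7 + 700*t^6 - 7000*t^5 + 43750*t^4 - 175000*t^3 + 437500*t^2 - 625000*t + 390625)
M′′′′(t) = -5250000/(t^9 - 45*t^8 + 900*t^7 - 10500*t^6 + 78750*t^5 - 393750*t^4 + 1312500*t^3 - 2812500*t^2 + 3515625*t - 1953125)

E[X^4] = M′′′′(0) = 336/125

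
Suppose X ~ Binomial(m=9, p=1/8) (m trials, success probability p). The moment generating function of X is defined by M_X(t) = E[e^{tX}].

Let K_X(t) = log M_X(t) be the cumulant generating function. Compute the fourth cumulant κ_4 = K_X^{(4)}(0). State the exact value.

κ_4 = K′′′′(0) = 693/2048

M_X(t) = (e^(t)/8 + 7/8)^9
K_X(t) = log M_X(t) = 9*log(e^(t)/8 + 7/8)
K′(t) = 9*e^(t)/(e^(t) + 7)
K′′(t) = 63*e^(t)/(e^(2*t) + 14*e^(t) + 49)
K′′′(t) = (-63*e^(2*t) + 441*e^(t))/(e^(3*t) + 21*e^(2*t) + 147*e^(t) + 343)
K′′′′(t) = (63*e^(3*t) - 1764*e^(2*t) + 3087*e^(t))/(e^(4*t) + 28*e^(3*t) + 294*e^(2*t) + 1372*e^(t) + 2401)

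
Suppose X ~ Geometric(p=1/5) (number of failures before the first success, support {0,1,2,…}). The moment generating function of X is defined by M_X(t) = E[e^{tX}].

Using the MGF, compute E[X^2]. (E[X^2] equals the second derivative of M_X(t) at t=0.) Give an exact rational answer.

M_X(t) = 1/(5*(1 - 4*e^(t)/5))
dM/dt = 4*e^(t)/(16*e^(2*t) - 40*e^(t) + 25)
d^2M/dt^2 = (-16*e^(2*t) - 20*e^(t))/(64*e^(3*t) - 240*e^(2*t) + 300*e^(t) - 125)

E[X^2] = d^2M/dt^2 |_{t=0} = 36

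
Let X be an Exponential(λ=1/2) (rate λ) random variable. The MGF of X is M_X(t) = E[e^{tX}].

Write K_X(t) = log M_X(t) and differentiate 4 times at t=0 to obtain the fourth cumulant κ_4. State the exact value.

κ_4 = d^4K/dt^4 |_{t=0} = 96

M_X(t) = 1/(2*(1/2 - t))
K_X(t) = log M_X(t) = -log(1/2 - t) - log(2)
dK/dt = -2/(2*t - 1)
d^2K/dt^2 = 4/(4*t^2 - 4*t + 1)
d^3K/dt^3 = -16/(8*t^3 - 12*t^2 + 6*t - 1)
d^4K/dt^4 = 96/(16*t^4 - 32*t^3 + 24*t^2 - 8*t + 1)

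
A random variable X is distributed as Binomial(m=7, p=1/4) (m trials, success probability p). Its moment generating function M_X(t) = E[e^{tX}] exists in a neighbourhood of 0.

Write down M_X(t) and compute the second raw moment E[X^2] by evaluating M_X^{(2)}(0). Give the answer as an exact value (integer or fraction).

E[X^2] = M′′(0) = 35/8

M_X(t) = (e^(t)/4 + 3/4)^7
M′(t) = 7*e^(7*t)/16384 + 63*e^(6*t)/8192 + 945*e^(5*t)/16384 + 945*e^(4*t)/4096 + 8505*e^(3*t)/16384 + 5103*e^(2*t)/8192 + 5103*e^(t)/16384
M′′(t) = 49*e^(7*t)/16384 + 189*e^(6*t)/4096 + 4725*e^(5*t)/16384 + 945*e^(4*t)/1024 + 25515*e^(3*t)/16384 + 5103*e^(2*t)/4096 + 5103*e^(t)/16384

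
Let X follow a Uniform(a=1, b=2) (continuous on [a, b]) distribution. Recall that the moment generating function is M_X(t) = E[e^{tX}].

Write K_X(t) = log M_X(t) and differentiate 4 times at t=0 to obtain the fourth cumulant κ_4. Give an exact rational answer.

M_X(t) = (e^(2*t) - e^(t))/t
K_X(t) = log M_X(t) = -log(t) + log(e^(2*t) - e^(t))
K′(t) = (2*t*e^(t) - t - e^(t) + 1)/(t*e^(t) - t)
K′′(t) = (-t^2*e^(t) + e^(2*t) - 2*e^(t) + 1)/(t^2*e^(2*t) - 2*t^2*e^(t) + t^2)
K′′′(t) = (t^3*e^(2*t) + t^3*e^(t) - 2*e^(3*t) + 6*e^(2*t) - 6*e^(t) + 2)/(t^3*e^(3*t) - 3*t^3*e^(2*t) + 3*t^3*e^(t) - t^3)

κ_4 = K′′′′(0) = -1/120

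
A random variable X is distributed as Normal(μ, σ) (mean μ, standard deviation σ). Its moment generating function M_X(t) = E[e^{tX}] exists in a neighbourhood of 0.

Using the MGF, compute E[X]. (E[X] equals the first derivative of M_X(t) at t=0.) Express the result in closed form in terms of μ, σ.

M_X(t) = e^(μ*t + σ^2*t^2/2)
M′(t) = μ*e^(μ*t)*e^(σ^2*t^2/2) + σ^2*t*e^(μ*t)*e^(σ^2*t^2/2)

E[X] = M′(0) = μ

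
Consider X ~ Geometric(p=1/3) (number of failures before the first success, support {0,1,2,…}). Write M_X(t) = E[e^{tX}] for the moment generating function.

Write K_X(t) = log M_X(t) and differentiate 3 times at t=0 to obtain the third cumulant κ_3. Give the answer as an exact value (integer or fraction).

κ_3 = K^(3)(0) = 30

M_X(t) = 1/(3*(1 - 2*e^(t)/3))
K_X(t) = log M_X(t) = -log(1 - 2*e^(t)/3) - log(3)
K^(3)(t) = (-12*e^(2*t) - 18*e^(t))/(8*e^(3*t) - 36*e^(2*t) + 54*e^(t) - 27)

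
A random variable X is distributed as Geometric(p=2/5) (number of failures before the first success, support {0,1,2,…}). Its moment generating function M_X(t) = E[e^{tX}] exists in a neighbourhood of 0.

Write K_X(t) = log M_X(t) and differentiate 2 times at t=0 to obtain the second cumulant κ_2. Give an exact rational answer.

κ_2 = K^(2)(0) = 15/4

M_X(t) = 2/(5*(1 - 3*e^(t)/5))
K_X(t) = log M_X(t) = -log(1 - 3*e^(t)/5) - log(5) + log(2)
K^(2)(t) = 15*e^(t)/(9*e^(2*t) - 30*e^(t) + 25)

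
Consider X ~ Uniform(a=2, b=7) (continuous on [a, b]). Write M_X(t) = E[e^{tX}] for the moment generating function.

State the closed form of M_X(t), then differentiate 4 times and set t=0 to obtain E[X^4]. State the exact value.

E[X^4] = D^4[M](0) = 671

M_X(t) = (e^(7*t) - e^(2*t))/(5*t)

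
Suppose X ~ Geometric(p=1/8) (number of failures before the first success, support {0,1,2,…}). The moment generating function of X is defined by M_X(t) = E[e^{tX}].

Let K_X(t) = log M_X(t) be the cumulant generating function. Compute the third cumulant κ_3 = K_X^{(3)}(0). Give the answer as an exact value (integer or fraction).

κ_3 = K^(3)(0) = 840

M_X(t) = 1/(8*(1 - 7*e^(t)/8))
K_X(t) = log M_X(t) = -log(1 - 7*e^(t)/8) - 3*log(2)
K^(3)(t) = (-392*e^(2*t) - 448*e^(t))/(343*e^(3*t) - 1176*e^(2*t) + 1344*e^(t) - 512)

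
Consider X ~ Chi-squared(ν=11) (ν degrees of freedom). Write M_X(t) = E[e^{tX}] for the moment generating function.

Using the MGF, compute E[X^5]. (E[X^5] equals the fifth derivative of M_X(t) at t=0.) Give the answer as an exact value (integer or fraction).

E[X^5] = M′′′′′(0) = 692835

M_X(t) = (1 - 2*t)^(-11/2)
M′(t) = 11/(64*t^6*√(1 - 2*t) - 192*t^5*√(1 - 2*t) + 240*t^4*√(1 - 2*t) - 160*t^3*√(1 - 2*t) + 60*t^2*√(1 - 2*t) - 12*t*√(1 - 2*t) + √(1 - 2*t))
M′′(t) = -143/(128*t^7*√(1 - 2*t) - 448*t^6*√(1 - 2*t) + 672*t^5*√(1 - 2*t) - 560*t^4*√(1 - 2*t) + 280*t^3*√(1 - 2*t) - 84*t^2*√(1 - 2*t) + 14*t*√(1 - 2*t) - √(1 - 2*t))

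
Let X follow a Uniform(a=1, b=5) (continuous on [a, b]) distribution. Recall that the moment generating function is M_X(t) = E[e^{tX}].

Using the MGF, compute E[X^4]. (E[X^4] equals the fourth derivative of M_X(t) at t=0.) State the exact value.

E[X^4] = M^(4)(0) = 781/5

M_X(t) = (e^(5*t) - e^(t))/(4*t)
M^(4)(t) = (625*t^4*e^(5*t) - t^4*e^(t) - 500*t^3*e^(5*t) + 4*t^3*e^(t) + 300*t^2*e^(5*t) - 12*t^2*e^(t) - 120*t*e^(5*t) + 24*t*e^(t) + 24*e^(5*t) - 24*e^(t))/(4*t^5)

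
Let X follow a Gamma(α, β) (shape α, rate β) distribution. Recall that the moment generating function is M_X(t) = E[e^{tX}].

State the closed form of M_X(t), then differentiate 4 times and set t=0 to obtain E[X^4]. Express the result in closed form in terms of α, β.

M_X(t) = (β/(β - t))^α
dM/dt = -α*β^α*(1/(β - t))^α/(-β + t)
d^2M/dt^2 = (α^2*β^α*(1/(β - t))^α + α*β^α*(1/(β - t))^α)/(β^2 - 2*β*t + t^2)
d^3M/dt^3 = (-α^3*β^α*(1/(β - t))^α - 3*α^2*β^α*(1/(β - t))^α - 2*α*β^α*(1/(β - t))^α)/(-β^3 + 3*β^2*t - 3*β*t^2 + t^3)
d^4M/dt^4 = (α^4*β^α*(1/(β - t))^α + 6*α^3*β^α*(1/(β - t))^α + 11*α^2*β^α*(1/(β - t))^α + 6*α*β^α*(1/(β - t))^α)/(β^4 - 4*β^3*t + 6*β^2*t^2 - 4*β*t^3 + t^4)

E[X^4] = d^4M/dt^4 |_{t=0} = α*(α^3 + 6*α^2 + 11*α + 6)/β^4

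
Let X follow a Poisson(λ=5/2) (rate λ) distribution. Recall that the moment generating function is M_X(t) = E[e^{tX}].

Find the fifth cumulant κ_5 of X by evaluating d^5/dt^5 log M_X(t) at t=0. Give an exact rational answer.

M_X(t) = e^(5*e^(t)/2 - 5/2)
K_X(t) = log M_X(t) = 5*e^(t)/2 - 5/2
dK/dt = 5*e^(t)/2
d^2K/dt^2 = 5*e^(t)/2
d^3K/dt^3 = 5*e^(t)/2
d^4K/dt^4 = 5*e^(t)/2
d^5K/dt^5 = 5*e^(t)/2

κ_5 = d^5K/dt^5 |_{t=0} = 5/2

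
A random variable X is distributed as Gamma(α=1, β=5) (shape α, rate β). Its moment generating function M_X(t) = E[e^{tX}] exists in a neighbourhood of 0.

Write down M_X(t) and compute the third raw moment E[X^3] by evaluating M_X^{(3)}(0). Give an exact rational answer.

M_X(t) = 5/(5 - t)
D^3[M](t) = 30/(t^4 - 20*t^3 + 150*t^2 - 500*t + 625)

E[X^3] = D^3[M](0) = 6/125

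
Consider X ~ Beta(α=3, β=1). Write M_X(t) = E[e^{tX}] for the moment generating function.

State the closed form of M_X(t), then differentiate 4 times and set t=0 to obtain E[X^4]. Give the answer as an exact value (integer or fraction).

M_X(t) = ₁F₁(3; 4; t)
dM/dt = 3*₁F₁(4; 5; t)/4
d^2M/dt^2 = 3*₁F₁(5; 6; t)/5
d^3M/dt^3 = ₁F₁(6; 7; t)/2
d^4M/dt^4 = 3*₁F₁(7; 8; t)/7

E[X^4] = d^4M/dt^4 |_{t=0} = 3/7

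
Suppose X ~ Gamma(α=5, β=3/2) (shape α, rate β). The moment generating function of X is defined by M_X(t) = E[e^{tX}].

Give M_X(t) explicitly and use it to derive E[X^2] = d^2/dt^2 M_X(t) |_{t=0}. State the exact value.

E[X^2] = D^2[M](0) = 40/3

M_X(t) = 243/(32*(3/2 - t)^5)
D^2[M](t) = -29160/(128*t^7 - 1344*t^6 + 6048*t^5 - 15120*t^4 + 22680*t^3 - 20412*t^2 + 10206*t - 2187)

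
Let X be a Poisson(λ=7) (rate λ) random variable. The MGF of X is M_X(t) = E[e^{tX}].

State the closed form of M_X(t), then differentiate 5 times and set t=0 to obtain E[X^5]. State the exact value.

M_X(t) = e^(7*e^(t) - 7)
M′(t) = 7*e^(-7)*e^(t)*e^(7*e^(t))
M′′(t) = (49*e^(2*t)*e^(7*e^(t)) + 7*e^(t)*e^(7*e^(t)))*e^(-7)
M′′′(t) = (343*e^(3*t)*e^(7*e^(t)) + 147*e^(2*t)*e^(7*e^(t)) + 7*e^(t)*e^(7*e^(t)))*e^(-7)
M′′′′(t) = (2401*e^(4*t)*e^(7*e^(t)) + 2058*e^(3*t)*e^(7*e^(t)) + 343*e^(2*t)*e^(7*e^(t)) + 7*e^(t)*e^(7*e^(t)))*e^(-7)
M′′′′′(t) = (16807*e^(5*t)*e^(7*e^(t)) + 24010*e^(4*t)*e^(7*e^(t)) + 8575*e^(3*t)*e^(7*e^(t)) + 735*e^(2*t)*e^(7*e^(t)) + 7*e^(t)*e^(7*e^(t)))*e^(-7)

E[X^5] = M′′′′′(0) = 50134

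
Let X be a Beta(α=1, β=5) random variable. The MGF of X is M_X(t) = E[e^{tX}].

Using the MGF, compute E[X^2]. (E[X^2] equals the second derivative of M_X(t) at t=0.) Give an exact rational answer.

M_X(t) = ₁F₁(1; 6; t)
D^2[M](t) = ₁F₁(3; 8; t)/21

E[X^2] = D^2[M](0) = 1/21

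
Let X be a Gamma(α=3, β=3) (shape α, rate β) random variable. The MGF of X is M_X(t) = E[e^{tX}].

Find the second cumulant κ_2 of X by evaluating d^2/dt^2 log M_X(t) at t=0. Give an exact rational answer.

κ_2 = D^2[K](0) = 1/3

M_X(t) = 27/(3 - t)^3
K_X(t) = log M_X(t) = -3*log(3 - t) + 3*log(3)
D^2[K](t) = 3/(t^2 - 6*t + 9)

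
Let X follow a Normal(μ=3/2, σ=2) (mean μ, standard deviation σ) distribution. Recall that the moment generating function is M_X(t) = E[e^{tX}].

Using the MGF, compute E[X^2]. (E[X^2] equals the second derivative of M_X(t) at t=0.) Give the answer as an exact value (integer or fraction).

M_X(t) = e^(2*t^2 + 3*t/2)
dM/dt = 4*t*e^(3*t/2)*e^(2*t^2) + 3*e^(3*t/2)*e^(2*t^2)/2
d^2M/dt^2 = 16*t^2*e^(3*t/2)*e^(2*t^2) + 12*t*e^(3*t/2)*e^(2*t^2) + 25*e^(3*t/2)*e^(2*t^2)/4

E[X^2] = d^2M/dt^2 |_{t=0} = 25/4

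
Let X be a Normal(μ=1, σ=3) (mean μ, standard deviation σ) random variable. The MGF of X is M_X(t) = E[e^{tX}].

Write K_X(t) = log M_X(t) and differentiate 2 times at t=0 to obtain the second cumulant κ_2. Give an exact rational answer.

M_X(t) = e^(9*t^2/2 + t)
K_X(t) = log M_X(t) = 9*t^2/2 + t
dK/dt = 9*t + 1
d^2K/dt^2 = 9

κ_2 = d^2K/dt^2 |_{t=0} = 9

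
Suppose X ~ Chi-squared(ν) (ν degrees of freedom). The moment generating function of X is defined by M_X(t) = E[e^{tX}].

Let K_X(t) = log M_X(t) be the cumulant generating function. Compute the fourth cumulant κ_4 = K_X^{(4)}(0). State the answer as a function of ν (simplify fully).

M_X(t) = (1 - 2*t)^(-ν/2)
K_X(t) = log M_X(t) = -ν*log(1 - 2*t)/2
K^(4)(t) = 48*ν/(16*t^4 - 32*t^3 + 24*t^2 - 8*t + 1)

κ_4 = K^(4)(0) = 48*ν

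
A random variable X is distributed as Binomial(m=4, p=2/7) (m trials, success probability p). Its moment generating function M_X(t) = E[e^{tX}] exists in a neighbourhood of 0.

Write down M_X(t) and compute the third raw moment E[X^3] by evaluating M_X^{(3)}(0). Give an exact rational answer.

E[X^3] = D^3[M](0) = 1592/343

M_X(t) = (2*e^(t)/7 + 5/7)^4
D^3[M](t) = 1024*e^(4*t)/2401 + 4320*e^(3*t)/2401 + 4800*e^(2*t)/2401 + 1000*e^(t)/2401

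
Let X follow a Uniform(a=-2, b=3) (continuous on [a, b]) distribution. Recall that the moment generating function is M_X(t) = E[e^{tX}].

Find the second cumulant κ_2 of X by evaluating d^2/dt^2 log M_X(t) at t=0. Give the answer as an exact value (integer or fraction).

κ_2 = K′′(0) = 25/12

M_X(t) = (e^(3*t) - e^(-2*t))/(5*t)
K_X(t) = log M_X(t) = -log(t) + log(e^(3*t) - e^(-2*t)) - log(5)
K′(t) = (3*t*e^(5*t) + 2*t - e^(5*t) + 1)/(t*e^(5*t) - t)
K′′(t) = (-25*t^2*e^(5*t) + e^(10*t) - 2*e^(5*t) + 1)/(t^2*e^(10*t) - 2*t^2*e^(5*t) + t^2)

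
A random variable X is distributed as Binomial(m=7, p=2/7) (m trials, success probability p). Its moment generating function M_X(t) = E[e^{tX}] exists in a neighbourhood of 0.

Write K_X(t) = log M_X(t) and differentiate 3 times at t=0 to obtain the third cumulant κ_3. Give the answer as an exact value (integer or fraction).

M_X(t) = (2*e^(t)/7 + 5/7)^7
K_X(t) = log M_X(t) = 7*log(2*e^(t)/7 + 5/7)
K^(3)(t) = (-140*e^(2*t) + 350*e^(t))/(8*e^(3*t) + 60*e^(2*t) + 150*e^(t) + 125)

κ_3 = K^(3)(0) = 30/49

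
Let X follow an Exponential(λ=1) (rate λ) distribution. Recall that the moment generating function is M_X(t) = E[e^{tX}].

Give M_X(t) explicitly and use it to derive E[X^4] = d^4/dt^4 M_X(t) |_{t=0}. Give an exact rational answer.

E[X^4] = D^4[M](0) = 24

M_X(t) = 1/(1 - t)
D^4[M](t) = -24/(t^5 - 5*t^4 + 10*t^3 - 10*t^2 + 5*t - 1)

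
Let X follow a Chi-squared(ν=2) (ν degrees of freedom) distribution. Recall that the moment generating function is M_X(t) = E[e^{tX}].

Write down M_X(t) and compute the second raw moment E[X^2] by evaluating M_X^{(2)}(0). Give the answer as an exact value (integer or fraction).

E[X^2] = M^(2)(0) = 8

M_X(t) = 1/(1 - 2*t)
M^(2)(t) = -8/(8*t^3 - 12*t^2 + 6*t - 1)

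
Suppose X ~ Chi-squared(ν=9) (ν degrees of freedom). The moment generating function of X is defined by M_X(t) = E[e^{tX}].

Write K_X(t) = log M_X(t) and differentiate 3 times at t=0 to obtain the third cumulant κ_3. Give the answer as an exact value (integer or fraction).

M_X(t) = (1 - 2*t)^(-9/2)
K_X(t) = log M_X(t) = -9*log(1 - 2*t)/2
dK/dt = -9/(2*t - 1)
d^2K/dt^2 = 18/(4*t^2 - 4*t + 1)
d^3K/dt^3 = -72/(8*t^3 - 12*t^2 + 6*t - 1)

κ_3 = d^3K/dt^3 |_{t=0} = 72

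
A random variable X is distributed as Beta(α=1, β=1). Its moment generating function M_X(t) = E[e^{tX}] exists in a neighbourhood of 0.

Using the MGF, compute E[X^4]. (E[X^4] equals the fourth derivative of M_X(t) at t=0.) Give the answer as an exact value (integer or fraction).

M_X(t) = ₁F₁(1; 2; t)
dM/dt = ₁F₁(2; 3; t)/2
d^2M/dt^2 = ₁F₁(3; 4; t)/3
d^3M/dt^3 = ₁F₁(4; 5; t)/4
d^4M/dt^4 = ₁F₁(5; 6; t)/5

E[X^4] = d^4M/dt^4 |_{t=0} = 1/5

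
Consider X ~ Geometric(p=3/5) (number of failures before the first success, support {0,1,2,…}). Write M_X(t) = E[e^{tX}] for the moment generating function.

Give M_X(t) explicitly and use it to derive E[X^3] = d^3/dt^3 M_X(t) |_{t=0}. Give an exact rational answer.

E[X^3] = M^(3)(0) = 46/9

M_X(t) = 3/(5*(1 - 2*e^(t)/5))
M^(3)(t) = (24*e^(3*t) + 240*e^(2*t) + 150*e^(t))/(16*e^(4*t) - 160*e^(3*t) + 600*e^(2*t) - 1000*e^(t) + 625)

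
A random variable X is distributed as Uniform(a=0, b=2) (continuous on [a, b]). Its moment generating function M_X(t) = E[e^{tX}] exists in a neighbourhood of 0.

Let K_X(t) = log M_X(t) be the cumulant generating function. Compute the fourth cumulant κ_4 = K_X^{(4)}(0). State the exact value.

κ_4 = K′′′′(0) = -2/15

M_X(t) = (e^(2*t) - 1)/(2*t)
K_X(t) = log M_X(t) = -log(t) + log(e^(2*t) - 1) - log(2)
K′(t) = (2*t*e^(2*t) - e^(2*t) + 1)/(t*e^(2*t) - t)
K′′(t) = (-4*t^2*e^(2*t) + e^(4*t) - 2*e^(2*t) + 1)/(t^2*e^(4*t) - 2*t^2*e^(2*t) + t^2)
K′′′(t) = (8*t^3*e^(4*t) + 8*t^3*e^(2*t) - 2*e^(6*t) + 6*e^(4*t) - 6*e^(2*t) + 2)/(t^3*e^(6*t) - 3*t^3*e^(4*t) + 3*t^3*e^(2*t) - t^3)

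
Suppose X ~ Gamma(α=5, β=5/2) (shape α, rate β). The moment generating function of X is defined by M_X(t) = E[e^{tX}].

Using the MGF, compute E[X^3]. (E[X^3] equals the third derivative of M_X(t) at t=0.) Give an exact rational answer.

M_X(t) = 3125/(32*(5/2 - t)^5)
dM/dt = 31250/(64*t^6 - 960*t^5 + 6000*t^4 - 20000*t^3 + 37500*t^2 - 37500*t + 15625)
d^2M/dt^2 = -375000/(128*t^7 - 2240*t^6 + 16800*t^5 - 70000*t^4 + 175000*t^3 - 262500*t^2 + 218750*t - 78125)
d^3M/dt^3 = 5250000/(256*t^8 - 5120*t^7 + 44800*t^6 - 224000*t^5 + 700000*t^4 - 1400000*t^3 + 1750000*t^2 - 1250000*t + 390625)

E[X^3] = d^3M/dt^3 |_{t=0} = 336/25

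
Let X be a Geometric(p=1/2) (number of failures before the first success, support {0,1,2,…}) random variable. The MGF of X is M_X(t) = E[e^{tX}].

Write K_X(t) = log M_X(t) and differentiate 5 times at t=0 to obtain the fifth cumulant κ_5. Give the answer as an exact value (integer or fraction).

κ_5 = d^5K/dt^5 |_{t=0} = 150

M_X(t) = 1/(2*(1 - e^(t)/2))
K_X(t) = log M_X(t) = -log(1 - e^(t)/2) - log(2)
dK/dt = -e^(t)/(e^(t) - 2)
d^2K/dt^2 = 2*e^(t)/(e^(2*t) - 4*e^(t) + 4)
d^3K/dt^3 = (-2*e^(2*t) - 4*e^(t))/(e^(3*t) - 6*e^(2*t) + 12*e^(t) - 8)
d^4K/dt^4 = (2*e^(3*t) + 16*e^(2*t) + 8*e^(t))/(e^(4*t) - 8*e^(3*t) + 24*e^(2*t) - 32*e^(t) + 16)
d^5K/dt^5 = (-2*e^(4*t) - 44*e^(3*t) - 88*e^(2*t) - 16*e^(t))/(e^(5*t) - 10*e^(4*t) + 40*e^(3*t) - 80*e^(2*t) + 80*e^(t) - 32)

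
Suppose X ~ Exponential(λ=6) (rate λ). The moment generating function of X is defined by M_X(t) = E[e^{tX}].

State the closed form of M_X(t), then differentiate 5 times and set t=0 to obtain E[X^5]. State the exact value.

M_X(t) = 6/(6 - t)
M^(5)(t) = 720/(t^6 - 36*t^5 + 540*t^4 - 4320*t^3 + 19440*t^2 - 46656*t + 46656)

E[X^5] = M^(5)(0) = 5/324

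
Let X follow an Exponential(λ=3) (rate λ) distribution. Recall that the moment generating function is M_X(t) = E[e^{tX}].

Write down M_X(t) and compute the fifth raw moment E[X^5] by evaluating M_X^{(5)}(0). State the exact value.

E[X^5] = d^5M/dt^5 |_{t=0} = 40/81

M_X(t) = 3/(3 - t)
dM/dt = 3/(t^2 - 6*t + 9)
d^2M/dt^2 = -6/(t^3 - 9*t^2 + 27*t - 27)
d^3M/dt^3 = 18/(t^4 - 12*t^3 + 54*t^2 - 108*t + 81)
d^4M/dt^4 = -72/(t^5 - 15*t^4 + 90*t^3 - 270*t^2 + 405*t - 243)
d^5M/dt^5 = 360/(t^6 - 18*t^5 + 135*t^4 - 540*t^3 + 1215*t^2 - 1458*t + 729)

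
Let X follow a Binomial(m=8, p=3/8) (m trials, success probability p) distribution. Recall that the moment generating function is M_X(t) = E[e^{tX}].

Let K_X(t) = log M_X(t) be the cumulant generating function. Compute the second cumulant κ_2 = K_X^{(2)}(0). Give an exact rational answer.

M_X(t) = (3*e^(t)/8 + 5/8)^8
K_X(t) = log M_X(t) = 8*log(3*e^(t)/8 + 5/8)
dK/dt = 24*e^(t)/(3*e^(t) + 5)
d^2K/dt^2 = 120*e^(t)/(9*e^(2*t) + 30*e^(t) + 25)

κ_2 = d^2K/dt^2 |_{t=0} = 15/8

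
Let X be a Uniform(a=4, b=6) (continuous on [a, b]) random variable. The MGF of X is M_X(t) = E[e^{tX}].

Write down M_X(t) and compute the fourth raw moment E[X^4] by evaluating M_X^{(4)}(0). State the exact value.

E[X^4] = M^(4)(0) = 3376/5

M_X(t) = (e^(6*t) - e^(4*t))/(2*t)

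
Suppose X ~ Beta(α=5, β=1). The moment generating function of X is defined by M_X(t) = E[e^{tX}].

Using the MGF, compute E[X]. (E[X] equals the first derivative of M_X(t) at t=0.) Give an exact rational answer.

E[X] = M^(1)(0) = 5/6

M_X(t) = ₁F₁(5; 6; t)
M^(1)(t) = 5*₁F₁(6; 7; t)/6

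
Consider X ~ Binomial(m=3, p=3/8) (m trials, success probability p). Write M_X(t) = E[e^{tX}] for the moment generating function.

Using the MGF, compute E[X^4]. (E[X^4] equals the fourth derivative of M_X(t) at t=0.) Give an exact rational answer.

M_X(t) = (3*e^(t)/8 + 5/8)^3
dM/dt = 81*e^(3*t)/512 + 135*e^(2*t)/256 + 225*e^(t)/512
d^2M/dt^2 = 243*e^(3*t)/512 + 135*e^(2*t)/128 + 225*e^(t)/512
d^3M/dt^3 = 729*e^(3*t)/512 + 135*e^(2*t)/64 + 225*e^(t)/512
d^4M/dt^4 = 2187*e^(3*t)/512 + 135*e^(2*t)/32 + 225*e^(t)/512

E[X^4] = d^4M/dt^4 |_{t=0} = 1143/128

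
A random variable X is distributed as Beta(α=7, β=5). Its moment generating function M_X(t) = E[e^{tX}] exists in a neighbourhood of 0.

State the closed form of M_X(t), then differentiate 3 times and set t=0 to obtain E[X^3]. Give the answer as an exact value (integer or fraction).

M_X(t) = ₁F₁(7; 12; t)
M^(3)(t) = 3*₁F₁(10; 15; t)/13

E[X^3] = M^(3)(0) = 3/13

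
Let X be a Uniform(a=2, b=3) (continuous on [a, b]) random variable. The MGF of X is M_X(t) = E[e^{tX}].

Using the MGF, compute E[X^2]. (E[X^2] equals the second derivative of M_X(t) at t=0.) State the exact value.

E[X^2] = M′′(0) = 19/3

M_X(t) = (e^(3*t) - e^(2*t))/t
M′(t) = (3*t*e^(3*t) - 2*t*e^(2*t) - e^(3*t) + e^(2*t))/t^2
M′′(t) = (9*t^2*e^(3*t) - 4*t^2*e^(2*t) - 6*t*e^(3*t) + 4*t*e^(2*t) + 2*e^(3*t) - 2*e^(2*t))/t^3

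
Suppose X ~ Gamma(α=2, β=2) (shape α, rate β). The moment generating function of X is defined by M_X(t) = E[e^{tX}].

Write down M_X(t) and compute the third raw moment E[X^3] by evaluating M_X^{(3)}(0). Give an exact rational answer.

M_X(t) = 4/(2 - t)^2
M^(3)(t) = -96/(t^5 - 10*t^4 + 40*t^3 - 80*t^2 + 80*t - 32)

E[X^3] = M^(3)(0) = 3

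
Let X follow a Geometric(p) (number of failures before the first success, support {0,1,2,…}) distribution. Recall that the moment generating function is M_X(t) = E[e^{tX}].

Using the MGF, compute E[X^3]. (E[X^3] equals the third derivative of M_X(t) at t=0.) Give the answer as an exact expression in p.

E[X^3] = D^3[M](0) = -1 + 7/p - 12/p^2 + 6/p^3

M_X(t) = p/(-(1 - p)*e^(t) + 1)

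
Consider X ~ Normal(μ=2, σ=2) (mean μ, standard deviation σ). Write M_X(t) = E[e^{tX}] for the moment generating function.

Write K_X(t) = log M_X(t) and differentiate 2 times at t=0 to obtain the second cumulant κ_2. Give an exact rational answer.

M_X(t) = e^(2*t^2 + 2*t)
K_X(t) = log M_X(t) = 2*t^2 + 2*t
dK/dt = 4*t + 2
d^2K/dt^2 = 4

κ_2 = d^2K/dt^2 |_{t=0} = 4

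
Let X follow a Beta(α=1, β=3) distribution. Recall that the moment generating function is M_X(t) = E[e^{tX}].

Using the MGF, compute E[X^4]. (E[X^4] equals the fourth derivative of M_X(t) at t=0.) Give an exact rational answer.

E[X^4] = M′′′′(0) = 1/35

M_X(t) = ₁F₁(1; 4; t)
M′(t) = ₁F₁(2; 5; t)/4
M′′(t) = ₁F₁(3; 6; t)/10
M′′′(t) = ₁F₁(4; 7; t)/20
M′′′′(t) = ₁F₁(5; 8; t)/35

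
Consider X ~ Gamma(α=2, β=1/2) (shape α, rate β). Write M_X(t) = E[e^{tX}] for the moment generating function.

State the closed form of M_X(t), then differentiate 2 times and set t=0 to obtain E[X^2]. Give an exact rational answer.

E[X^2] = M′′(0) = 24

M_X(t) = 1/(4*(1/2 - t)^2)
M′(t) = -4/(8*t^3 - 12*t^2 + 6*t - 1)
M′′(t) = 24/(16*t^4 - 32*t^3 + 24*t^2 - 8*t + 1)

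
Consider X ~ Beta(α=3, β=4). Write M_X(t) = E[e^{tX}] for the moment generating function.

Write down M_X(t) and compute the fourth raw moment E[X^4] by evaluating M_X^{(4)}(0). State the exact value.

M_X(t) = ₁F₁(3; 7; t)
M′(t) = 3*₁F₁(4; 8; t)/7
M′′(t) = 3*₁F₁(5; 9; t)/14
M′′′(t) = 5*₁F₁(6; 10; t)/42
M′′′′(t) = ₁F₁(7; 11; t)/14

E[X^4] = M′′′′(0) = 1/14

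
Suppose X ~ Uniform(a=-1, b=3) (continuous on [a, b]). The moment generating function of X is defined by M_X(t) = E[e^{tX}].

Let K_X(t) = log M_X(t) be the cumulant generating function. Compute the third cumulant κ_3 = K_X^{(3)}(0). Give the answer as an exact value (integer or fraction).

M_X(t) = (e^(3*t) - e^(-t))/(4*t)
K_X(t) = log M_X(t) = -log(t) + log(e^(3*t) - e^(-t)) - 2*log(2)
dK/dt = (3*t*e^(4*t) + t - e^(4*t) + 1)/(t*e^(4*t) - t)
d^2K/dt^2 = (-16*t^2*e^(4*t) + e^(8*t) - 2*e^(4*t) + 1)/(t^2*e^(8*t) - 2*t^2*e^(4*t) + t^2)
d^3K/dt^3 = (64*t^3*e^(8*t) + 64*t^3*e^(4*t) - 2*e^(12*t) + 6*e^(8*t) - 6*e^(4*t) + 2)/(t^3*e^(12*t) - 3*t^3*e^(8*t) + 3*t^3*e^(4*t) - t^3)

κ_3 = d^3K/dt^3 |_{t=0} = 0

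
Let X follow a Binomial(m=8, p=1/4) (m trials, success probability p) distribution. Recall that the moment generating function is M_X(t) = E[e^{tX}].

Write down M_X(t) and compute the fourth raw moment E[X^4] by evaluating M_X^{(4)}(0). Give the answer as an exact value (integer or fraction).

E[X^4] = M′′′′(0) = 1033/16

M_X(t) = (e^(t)/4 + 3/4)^8
M′(t) = e^(8*t)/8192 + 21*e^(7*t)/8192 + 189*e^(6*t)/8192 + 945*e^(5*t)/8192 + 2835*e^(4*t)/8192 + 5103*e^(3*t)/8192 + 5103*e^(2*t)/8192 + 2187*e^(t)/8192
M′′(t) = e^(8*t)/1024 + 147*e^(7*t)/8192 + 567*e^(6*t)/4096 + 4725*e^(5*t)/8192 + 2835*e^(4*t)/2048 + 15309*e^(3*t)/8192 + 5103*e^(2*t)/4096 + 2187*e^(t)/8192
M′′′(t) = e^(8*t)/128 + 1029*e^(7*t)/8192 + 1701*e^(6*t)/2048 + 23625*e^(5*t)/8192 + 2835*e^(4*t)/512 + 45927*e^(3*t)/8192 + 5103*e^(2*t)/2048 + 2187*e^(t)/8192
M′′′′(t) = e^(8*t)/16 + 7203*e^(7*t)/8192 + 5103*e^(6*t)/1024 + 118125*e^(5*t)/8192 + 2835*e^(4*t)/128 + 137781*e^(3*t)/8192 + 5103*e^(2*t)/1024 + 2187*e^(t)/8192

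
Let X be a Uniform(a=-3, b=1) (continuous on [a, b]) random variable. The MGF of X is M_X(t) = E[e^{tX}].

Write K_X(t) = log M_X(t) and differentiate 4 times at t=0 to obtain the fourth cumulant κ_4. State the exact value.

κ_4 = K′′′′(0) = -32/15

M_X(t) = (e^(t) - e^(-3*t))/(4*t)
K_X(t) = log M_X(t) = -log(t) + log(e^(t) - e^(-3*t)) - 2*log(2)
K′(t) = (t*e^(4*t) + 3*t - e^(4*t) + 1)/(t*e^(4*t) - t)
K′′(t) = (-16*t^2*e^(4*t) + e^(8*t) - 2*e^(4*t) + 1)/(t^2*e^(8*t) - 2*t^2*e^(4*t) + t^2)
K′′′(t) = (64*t^3*e^(8*t) + 64*t^3*e^(4*t) - 2*e^(12*t) + 6*e^(8*t) - 6*e^(4*t) + 2)/(t^3*e^(12*t) - 3*t^3*e^(8*t) + 3*t^3*e^(4*t) - t^3)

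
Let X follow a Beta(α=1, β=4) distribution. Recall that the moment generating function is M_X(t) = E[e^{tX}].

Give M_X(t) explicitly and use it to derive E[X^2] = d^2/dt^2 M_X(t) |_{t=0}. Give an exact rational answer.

E[X^2] = M^(2)(0) = 1/15

M_X(t) = ₁F₁(1; 5; t)
M^(2)(t) = ₁F₁(3; 7; t)/15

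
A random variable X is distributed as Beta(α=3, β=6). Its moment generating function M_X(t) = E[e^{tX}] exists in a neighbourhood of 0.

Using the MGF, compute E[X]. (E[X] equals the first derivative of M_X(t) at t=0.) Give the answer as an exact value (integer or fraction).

M_X(t) = ₁F₁(3; 9; t)
D[M](t) = ₁F₁(4; 10; t)/3

E[X] = D[M](0) = 1/3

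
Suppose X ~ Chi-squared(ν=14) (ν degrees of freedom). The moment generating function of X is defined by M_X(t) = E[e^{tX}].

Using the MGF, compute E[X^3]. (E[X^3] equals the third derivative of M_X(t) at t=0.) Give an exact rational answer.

E[X^3] = M^(3)(0) = 4032

M_X(t) = (1 - 2*t)^(-7)
M^(3)(t) = 4032/(1024*t^10 - 5120*t^9 + 11520*t^8 - 15360*t^7 + 13440*t^6 - 8064*t^5 + 3360*t^4 - 960*t^3 + 180*t^2 - 20*t + 1)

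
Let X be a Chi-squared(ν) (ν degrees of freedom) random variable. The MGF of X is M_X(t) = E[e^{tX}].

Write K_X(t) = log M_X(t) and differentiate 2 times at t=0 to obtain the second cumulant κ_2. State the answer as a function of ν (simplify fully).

M_X(t) = (1 - 2*t)^(-ν/2)
K_X(t) = log M_X(t) = -ν*log(1 - 2*t)/2
dK/dt = -ν/(2*t - 1)
d^2K/dt^2 = 2*ν/(4*t^2 - 4*t + 1)

κ_2 = d^2K/dt^2 |_{t=0} = 2*ν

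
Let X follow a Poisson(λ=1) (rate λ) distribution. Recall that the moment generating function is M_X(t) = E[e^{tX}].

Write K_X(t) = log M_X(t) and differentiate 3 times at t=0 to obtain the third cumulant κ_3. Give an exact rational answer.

M_X(t) = e^(e^(t) - 1)
K_X(t) = log M_X(t) = e^(t) - 1
K′(t) = e^(t)
K′′(t) = e^(t)
K′′′(t) = e^(t)

κ_3 = K′′′(0) = 1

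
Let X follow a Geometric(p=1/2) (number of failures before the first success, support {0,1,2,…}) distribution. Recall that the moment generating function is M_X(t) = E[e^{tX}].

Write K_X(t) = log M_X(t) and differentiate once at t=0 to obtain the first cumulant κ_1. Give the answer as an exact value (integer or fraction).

κ_1 = D[K](0) = 1

M_X(t) = 1/(2*(1 - e^(t)/2))
K_X(t) = log M_X(t) = -log(1 - e^(t)/2) - log(2)
D[K](t) = -e^(t)/(e^(t) - 2)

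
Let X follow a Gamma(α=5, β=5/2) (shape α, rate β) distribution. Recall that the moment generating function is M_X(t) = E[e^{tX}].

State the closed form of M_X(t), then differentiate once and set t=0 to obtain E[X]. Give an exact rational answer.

M_X(t) = 3125/(32*(5/2 - t)^5)
D[M](t) = 31250/(64*t^6 - 960*t^5 + 6000*t^4 - 20000*t^3 + 37500*t^2 - 37500*t + 15625)

E[X] = D[M](0) = 2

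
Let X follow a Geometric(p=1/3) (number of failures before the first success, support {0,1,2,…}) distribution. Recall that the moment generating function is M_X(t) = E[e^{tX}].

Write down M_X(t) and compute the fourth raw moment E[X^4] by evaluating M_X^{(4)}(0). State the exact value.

M_X(t) = 1/(3*(1 - 2*e^(t)/3))
D^4[M](t) = (-16*e^(4*t) - 264*e^(3*t) - 396*e^(2*t) - 54*e^(t))/(32*e^(5*t) - 240*e^(4*t) + 720*e^(3*t) - 1080*e^(2*t) + 810*e^(t) - 243)

E[X^4] = D^4[M](0) = 730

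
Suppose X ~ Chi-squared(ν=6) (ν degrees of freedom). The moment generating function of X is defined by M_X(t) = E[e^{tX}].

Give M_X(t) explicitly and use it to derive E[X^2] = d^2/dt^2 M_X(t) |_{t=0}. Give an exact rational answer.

E[X^2] = M′′(0) = 48

M_X(t) = (1 - 2*t)^(-3)
M′(t) = 6/(16*t^4 - 32*t^3 + 24*t^2 - 8*t + 1)
M′′(t) = -48/(32*t^5 - 80*t^4 + 80*t^3 - 40*t^2 + 10*t - 1)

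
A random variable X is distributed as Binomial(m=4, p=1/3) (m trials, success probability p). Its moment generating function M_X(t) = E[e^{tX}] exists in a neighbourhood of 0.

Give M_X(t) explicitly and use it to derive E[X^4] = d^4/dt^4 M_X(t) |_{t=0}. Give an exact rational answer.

E[X^4] = M′′′′(0) = 440/27

M_X(t) = (e^(t)/3 + 2/3)^4
M′(t) = 4*e^(4*t)/81 + 8*e^(3*t)/27 + 16*e^(2*t)/27 + 32*e^(t)/81
M′′(t) = 16*e^(4*t)/81 + 8*e^(3*t)/9 + 32*e^(2*t)/27 + 32*e^(t)/81
M′′′(t) = 64*e^(4*t)/81 + 8*e^(3*t)/3 + 64*e^(2*t)/27 + 32*e^(t)/81
M′′′′(t) = 256*e^(4*t)/81 + 8*e^(3*t) + 128*e^(2*t)/27 + 32*e^(t)/81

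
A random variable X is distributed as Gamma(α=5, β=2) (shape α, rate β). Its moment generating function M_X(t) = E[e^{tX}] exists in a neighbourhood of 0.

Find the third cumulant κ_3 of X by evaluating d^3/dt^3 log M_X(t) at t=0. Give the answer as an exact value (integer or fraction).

M_X(t) = 32/(2 - t)^5
K_X(t) = log M_X(t) = -5*log(2 - t) + 5*log(2)
D^3[K](t) = -10/(t^3 - 6*t^2 + 12*t - 8)

κ_3 = D^3[K](0) = 5/4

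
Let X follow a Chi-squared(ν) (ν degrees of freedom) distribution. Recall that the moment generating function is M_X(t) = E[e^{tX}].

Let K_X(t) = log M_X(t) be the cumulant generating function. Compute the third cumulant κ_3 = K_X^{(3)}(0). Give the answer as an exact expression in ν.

κ_3 = D^3[K](0) = 8*ν

M_X(t) = (1 - 2*t)^(-ν/2)
K_X(t) = log M_X(t) = -ν*log(1 - 2*t)/2
D^3[K](t) = -8*ν/(8*t^3 - 12*t^2 + 6*t - 1)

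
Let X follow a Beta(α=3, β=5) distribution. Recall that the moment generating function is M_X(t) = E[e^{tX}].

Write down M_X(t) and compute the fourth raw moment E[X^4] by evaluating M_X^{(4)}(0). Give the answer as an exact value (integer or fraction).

M_X(t) = ₁F₁(3; 8; t)
D^4[M](t) = ₁F₁(7; 12; t)/22

E[X^4] = D^4[M](0) = 1/22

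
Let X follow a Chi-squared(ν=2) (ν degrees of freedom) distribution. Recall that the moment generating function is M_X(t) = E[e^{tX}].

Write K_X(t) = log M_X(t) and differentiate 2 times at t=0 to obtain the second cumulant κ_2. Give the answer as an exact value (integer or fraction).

M_X(t) = 1/(1 - 2*t)
K_X(t) = log M_X(t) = -log(1 - 2*t)
dK/dt = -2/(2*t - 1)
d^2K/dt^2 = 4/(4*t^2 - 4*t + 1)

κ_2 = d^2K/dt^2 |_{t=0} = 4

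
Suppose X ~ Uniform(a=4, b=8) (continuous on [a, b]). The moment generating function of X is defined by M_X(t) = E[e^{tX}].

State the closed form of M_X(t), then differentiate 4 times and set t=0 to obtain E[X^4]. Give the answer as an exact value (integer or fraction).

E[X^4] = M′′′′(0) = 7936/5

M_X(t) = (e^(8*t) - e^(4*t))/(4*t)
M′(t) = (8*t*e^(8*t) - 4*t*e^(4*t) - e^(8*t) + e^(4*t))/(4*t^2)
M′′(t) = (32*t^2*e^(8*t) - 8*t^2*e^(4*t) - 8*t*e^(8*t) + 4*t*e^(4*t) + e^(8*t) - e^(4*t))/(2*t^3)
M′′′(t) = (256*t^3*e^(8*t) - 32*t^3*e^(4*t) - 96*t^2*e^(8*t) + 24*t^2*e^(4*t) + 24*t*e^(8*t) - 12*t*e^(4*t) - 3*e^(8*t) + 3*e^(4*t))/(2*t^4)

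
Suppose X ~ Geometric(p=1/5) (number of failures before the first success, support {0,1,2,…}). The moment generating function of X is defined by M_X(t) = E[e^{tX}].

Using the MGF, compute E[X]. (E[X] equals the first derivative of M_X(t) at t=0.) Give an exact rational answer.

M_X(t) = 1/(5*(1 - 4*e^(t)/5))
dM/dt = 4*e^(t)/(16*e^(2*t) - 40*e^(t) + 25)

E[X] = dM/dt |_{t=0} = 4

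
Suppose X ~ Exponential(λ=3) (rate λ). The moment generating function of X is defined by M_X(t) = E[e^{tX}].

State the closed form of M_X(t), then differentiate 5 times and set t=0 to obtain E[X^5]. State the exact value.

M_X(t) = 3/(3 - t)
D^5[M](t) = 360/(t^6 - 18*t^5 + 135*t^4 - 540*t^3 + 1215*t^2 - 1458*t + 729)

E[X^5] = D^5[M](0) = 40/81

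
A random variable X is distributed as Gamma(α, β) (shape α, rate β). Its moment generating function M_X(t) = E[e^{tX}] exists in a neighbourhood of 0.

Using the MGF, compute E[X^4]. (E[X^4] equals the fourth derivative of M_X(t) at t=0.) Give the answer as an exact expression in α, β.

E[X^4] = M′′′′(0) = α*(α^3 + 6*α^2 + 11*α + 6)/β^4

M_X(t) = (β/(β - t))^α
M′(t) = -α*β^α*(1/(β - t))^α/(-β + t)
M′′(t) = (α^2*β^α*(1/(β - t))^α + α*β^α*(1/(β - t))^α)/(β^2 - 2*β*t + t^2)
M′′′(t) = (-α^3*β^α*(1/(β - t))^α - 3*α^2*β^α*(1/(β - t))^α - 2*α*β^α*(1/(β - t))^α)/(-β^3 + 3*β^2*t - 3*β*t^2 + t^3)
M′′′′(t) = (α^4*β^α*(1/(β - t))^α + 6*α^3*β^α*(1/(β - t))^α + 11*α^2*β^α*(1/(β - t))^α + 6*α*β^α*(1/(β - t))^α)/(β^4 - 4*β^3*t + 6*β^2*t^2 - 4*β*t^3 + t^4)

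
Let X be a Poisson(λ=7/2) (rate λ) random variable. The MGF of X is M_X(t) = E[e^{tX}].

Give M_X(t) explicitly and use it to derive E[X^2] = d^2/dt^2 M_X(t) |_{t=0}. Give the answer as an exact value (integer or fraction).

M_X(t) = e^(7*e^(t)/2 - 7/2)
dM/dt = 7*e^(-7/2)*e^(t)*e^(7*e^(t)/2)/2
d^2M/dt^2 = (49*e^(2*t)*e^(7*e^(t)/2) + 14*e^(t)*e^(7*e^(t)/2))*e^(-7/2)/4

E[X^2] = d^2M/dt^2 |_{t=0} = 63/4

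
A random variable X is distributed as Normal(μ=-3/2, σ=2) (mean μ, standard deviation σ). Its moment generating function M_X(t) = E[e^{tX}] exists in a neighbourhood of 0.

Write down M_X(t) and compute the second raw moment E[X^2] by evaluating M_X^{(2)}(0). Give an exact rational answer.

M_X(t) = e^(2*t^2 - 3*t/2)
M′(t) = 4*t*e^(-3*t/2)*e^(2*t^2) - 3*e^(-3*t/2)*e^(2*t^2)/2
M′′(t) = (64*t^2*e^(2*t^2) - 48*t*e^(2*t^2) + 25*e^(2*t^2))*e^(-3*t/2)/4

E[X^2] = M′′(0) = 25/4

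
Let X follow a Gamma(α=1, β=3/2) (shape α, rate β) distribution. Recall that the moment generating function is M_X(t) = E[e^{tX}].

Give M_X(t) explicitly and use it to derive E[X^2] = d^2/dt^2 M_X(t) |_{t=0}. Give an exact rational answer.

M_X(t) = 3/(2*(3/2 - t))
dM/dt = 6/(4*t^2 - 12*t + 9)
d^2M/dt^2 = -24/(8*t^3 - 36*t^2 + 54*t - 27)

E[X^2] = d^2M/dt^2 |_{t=0} = 8/9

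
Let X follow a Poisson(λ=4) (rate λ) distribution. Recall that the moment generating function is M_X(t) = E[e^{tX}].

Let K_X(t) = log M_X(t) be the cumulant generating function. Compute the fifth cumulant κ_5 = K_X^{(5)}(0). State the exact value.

M_X(t) = e^(4*e^(t) - 4)
K_X(t) = log M_X(t) = 4*e^(t) - 4
D^5[K](t) = 4*e^(t)

κ_5 = D^5[K](0) = 4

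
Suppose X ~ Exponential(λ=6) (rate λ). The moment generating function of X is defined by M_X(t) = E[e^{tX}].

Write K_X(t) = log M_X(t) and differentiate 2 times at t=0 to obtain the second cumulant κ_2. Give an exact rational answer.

κ_2 = d^2K/dt^2 |_{t=0} = 1/36

M_X(t) = 6/(6 - t)
K_X(t) = log M_X(t) = -log(6 - t) + log(6)
dK/dt = -1/(t - 6)
d^2K/dt^2 = 1/(t^2 - 12*t + 36)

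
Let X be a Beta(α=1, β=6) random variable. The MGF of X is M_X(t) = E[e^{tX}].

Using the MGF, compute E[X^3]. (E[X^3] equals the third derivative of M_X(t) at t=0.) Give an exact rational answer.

E[X^3] = D^3[M](0) = 1/84

M_X(t) = ₁F₁(1; 7; t)
D^3[M](t) = ₁F₁(4; 10; t)/84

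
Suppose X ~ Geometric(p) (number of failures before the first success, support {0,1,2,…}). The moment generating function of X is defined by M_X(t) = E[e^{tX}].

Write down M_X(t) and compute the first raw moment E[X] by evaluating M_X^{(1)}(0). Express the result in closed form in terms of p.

E[X] = D[M](0) = (1 - p)/p

M_X(t) = p/(-(1 - p)*e^(t) + 1)
D[M](t) = (-p^2*e^(t) + p*e^(t))/(p^2*e^(2*t) - 2*p*e^(2*t) + 2*p*e^(t) + e^(2*t) - 2*e^(t) + 1)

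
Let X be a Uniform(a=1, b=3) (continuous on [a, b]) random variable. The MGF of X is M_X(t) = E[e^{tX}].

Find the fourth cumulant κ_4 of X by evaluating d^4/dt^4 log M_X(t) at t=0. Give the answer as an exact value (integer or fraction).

κ_4 = D^4[K](0) = -2/15

M_X(t) = (e^(3*t) - e^(t))/(2*t)
K_X(t) = log M_X(t) = -log(t) + log(e^(3*t) - e^(t)) - log(2)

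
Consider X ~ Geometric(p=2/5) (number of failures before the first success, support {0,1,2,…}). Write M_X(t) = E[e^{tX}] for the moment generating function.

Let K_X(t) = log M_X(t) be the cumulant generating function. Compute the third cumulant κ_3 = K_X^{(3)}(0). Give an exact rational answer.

M_X(t) = 2/(5*(1 - 3*e^(t)/5))
K_X(t) = log M_X(t) = -log(1 - 3*e^(t)/5) - log(5) + log(2)
D^3[K](t) = (-45*e^(2*t) - 75*e^(t))/(27*e^(3*t) - 135*e^(2*t) + 225*e^(t) - 125)

κ_3 = D^3[K](0) = 15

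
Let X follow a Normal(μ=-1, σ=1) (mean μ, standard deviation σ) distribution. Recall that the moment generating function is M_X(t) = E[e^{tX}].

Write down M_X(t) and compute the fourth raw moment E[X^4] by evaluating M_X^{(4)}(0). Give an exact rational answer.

E[X^4] = D^4[M](0) = 10

M_X(t) = e^(t^2/2 - t)
D^4[M](t) = (t^4*e^(t^2/2) - 4*t^3*e^(t^2/2) + 12*t^2*e^(t^2/2) - 16*t*e^(t^2/2) + 10*e^(t^2/2))*e^(-t)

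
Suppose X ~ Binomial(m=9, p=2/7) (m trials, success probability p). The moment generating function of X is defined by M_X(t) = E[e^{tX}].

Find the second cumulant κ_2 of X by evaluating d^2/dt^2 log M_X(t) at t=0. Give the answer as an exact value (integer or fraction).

M_X(t) = (2*e^(t)/7 + 5/7)^9
K_X(t) = log M_X(t) = 9*log(2*e^(t)/7 + 5/7)
K^(2)(t) = 90*e^(t)/(4*e^(2*t) + 20*e^(t) + 25)

κ_2 = K^(2)(0) = 90/49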